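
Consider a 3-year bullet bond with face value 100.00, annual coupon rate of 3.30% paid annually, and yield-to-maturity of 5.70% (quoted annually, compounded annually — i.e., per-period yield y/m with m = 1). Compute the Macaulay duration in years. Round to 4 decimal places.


Answer: Macaulay duration = 2.9017 years

Derivation:
Coupon per period c = face * coupon_rate / m = 3.300000
Periods per year m = 1; per-period yield y/m = 0.057000
Number of cashflows N = 3
Cashflows (t years, CF_t, discount factor 1/(1+y/m)^(m*t), PV):
  t = 1.0000: CF_t = 3.300000, DF = 0.946074, PV = 3.122044
  t = 2.0000: CF_t = 3.300000, DF = 0.895056, PV = 2.953684
  t = 3.0000: CF_t = 103.300000, DF = 0.846789, PV = 87.473270
Price P = sum_t PV_t = 93.548997
Macaulay numerator sum_t t * PV_t:
  t * PV_t at t = 1.0000: 3.122044
  t * PV_t at t = 2.0000: 5.907367
  t * PV_t at t = 3.0000: 262.419809
Macaulay duration D = (sum_t t * PV_t) / P = 271.449219 / 93.548997 = 2.901680


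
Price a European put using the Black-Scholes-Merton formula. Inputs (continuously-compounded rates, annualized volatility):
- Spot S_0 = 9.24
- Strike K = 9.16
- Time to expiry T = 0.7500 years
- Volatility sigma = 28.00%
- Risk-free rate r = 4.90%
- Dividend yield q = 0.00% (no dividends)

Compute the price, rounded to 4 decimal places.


d1 = (ln(S/K) + (r - q + 0.5*sigma^2) * T) / (sigma * sqrt(T)) = 0.30865849
d2 = d1 - sigma * sqrt(T) = 0.06617138
exp(-rT) = 0.96391708; exp(-qT) = 1.00000000
P = K * exp(-rT) * N(-d2) - S_0 * exp(-qT) * N(-d1)
N(-d1) = 0.37879066; N(-d2) = 0.47362069
P = 9.1600 * 0.96391708 * 0.47362069 - 9.2400 * 1.00000000 * 0.37879066 = 0.6818

Answer: Price = 0.6818


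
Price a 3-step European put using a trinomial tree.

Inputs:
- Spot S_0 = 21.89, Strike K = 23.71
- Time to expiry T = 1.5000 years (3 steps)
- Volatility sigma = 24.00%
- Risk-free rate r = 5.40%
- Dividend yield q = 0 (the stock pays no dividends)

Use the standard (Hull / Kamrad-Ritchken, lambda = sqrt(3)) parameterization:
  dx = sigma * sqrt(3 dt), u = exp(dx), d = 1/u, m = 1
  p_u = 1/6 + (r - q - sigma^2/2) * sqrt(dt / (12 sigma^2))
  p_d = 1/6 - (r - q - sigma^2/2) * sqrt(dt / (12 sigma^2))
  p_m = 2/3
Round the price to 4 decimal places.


dt = T/N = 0.500000; dx = sigma*sqrt(3*dt) = 0.293939
u = exp(dx) = 1.341702; d = 1/u = 0.745322
p_u = 0.188100, p_m = 0.666667, p_d = 0.145234
Discount per step: exp(-r*dt) = 0.973361
Stock lattice S(k, j) with j the centered position index:
  k=0: S(0,+0) = 21.8900
  k=1: S(1,-1) = 16.3151; S(1,+0) = 21.8900; S(1,+1) = 29.3699
  k=2: S(2,-2) = 12.1600; S(2,-1) = 16.3151; S(2,+0) = 21.8900; S(2,+1) = 29.3699; S(2,+2) = 39.4056
  k=3: S(3,-3) = 9.0631; S(3,-2) = 12.1600; S(3,-1) = 16.3151; S(3,+0) = 21.8900; S(3,+1) = 29.3699; S(3,+2) = 39.4056; S(3,+3) = 52.8705
Terminal payoffs V(N, j) = max(K - S_T, 0):
  V(3,-3) = 14.646878; V(3,-2) = 11.549994; V(3,-1) = 7.394899; V(3,+0) = 1.820000; V(3,+1) = 0.000000; V(3,+2) = 0.000000; V(3,+3) = 0.000000
Backward induction: V(k, j) = exp(-r*dt) * [p_u * V(k+1, j+1) + p_m * V(k+1, j) + p_d * V(k+1, j-1)]
  V(2,-2) = exp(-r*dt) * [p_u*7.394899 + p_m*11.549994 + p_d*14.646878] = 10.919355
  V(2,-1) = exp(-r*dt) * [p_u*1.820000 + p_m*7.394899 + p_d*11.549994] = 6.764590
  V(2,+0) = exp(-r*dt) * [p_u*0.000000 + p_m*1.820000 + p_d*7.394899] = 2.226390
  V(2,+1) = exp(-r*dt) * [p_u*0.000000 + p_m*0.000000 + p_d*1.820000] = 0.257284
  V(2,+2) = exp(-r*dt) * [p_u*0.000000 + p_m*0.000000 + p_d*0.000000] = 0.000000
  V(1,-1) = exp(-r*dt) * [p_u*2.226390 + p_m*6.764590 + p_d*10.919355] = 6.340833
  V(1,+0) = exp(-r*dt) * [p_u*0.257284 + p_m*2.226390 + p_d*6.764590] = 2.448102
  V(1,+1) = exp(-r*dt) * [p_u*0.000000 + p_m*0.257284 + p_d*2.226390] = 0.481687
  V(0,+0) = exp(-r*dt) * [p_u*0.481687 + p_m*2.448102 + p_d*6.340833] = 2.573153

Answer: Price = V(0,0) = 2.5732


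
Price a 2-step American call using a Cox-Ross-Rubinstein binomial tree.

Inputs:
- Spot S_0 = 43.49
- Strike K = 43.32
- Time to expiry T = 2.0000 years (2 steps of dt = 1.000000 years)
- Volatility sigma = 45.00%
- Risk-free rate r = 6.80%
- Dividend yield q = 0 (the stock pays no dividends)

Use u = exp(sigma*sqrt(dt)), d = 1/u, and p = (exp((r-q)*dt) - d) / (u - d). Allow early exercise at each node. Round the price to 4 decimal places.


dt = T/N = 1.000000
u = exp(sigma*sqrt(dt)) = 1.568312; d = 1/u = 0.637628
p = (exp((r-q)*dt) - d) / (u - d) = 0.464967
Discount per step: exp(-r*dt) = 0.934260
Stock lattice S(k, i) with i counting down-moves:
  k=0: S(0,0) = 43.4900
  k=1: S(1,0) = 68.2059; S(1,1) = 27.7304
  k=2: S(2,0) = 106.9681; S(2,1) = 43.4900; S(2,2) = 17.6817
Terminal payoffs V(N, i) = max(S_T - K, 0):
  V(2,0) = 63.648139; V(2,1) = 0.170000; V(2,2) = 0.000000
Backward induction: V(k, i) = exp(-r*dt) * [p * V(k+1, i) + (1-p) * V(k+1, i+1)]; then take max(V_cont, immediate exercise) for American.
  V(1,0) = exp(-r*dt) * [p*63.648139 + (1-p)*0.170000] = 27.733733; exercise = 24.885897; V(1,0) = max -> 27.733733
  V(1,1) = exp(-r*dt) * [p*0.170000 + (1-p)*0.000000] = 0.073848; exercise = 0.000000; V(1,1) = max -> 0.073848
  V(0,0) = exp(-r*dt) * [p*27.733733 + (1-p)*0.073848] = 12.084450; exercise = 0.170000; V(0,0) = max -> 12.084450

Answer: Price = V(0,0) = 12.0844


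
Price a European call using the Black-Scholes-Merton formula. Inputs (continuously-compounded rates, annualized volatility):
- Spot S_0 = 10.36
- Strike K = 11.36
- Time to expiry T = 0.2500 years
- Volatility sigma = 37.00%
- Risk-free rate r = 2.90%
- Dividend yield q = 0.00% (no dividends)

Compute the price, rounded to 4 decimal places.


Answer: Price = 0.4206

Derivation:
d1 = (ln(S/K) + (r - q + 0.5*sigma^2) * T) / (sigma * sqrt(T)) = -0.36639825
d2 = d1 - sigma * sqrt(T) = -0.55139825
exp(-rT) = 0.99277622; exp(-qT) = 1.00000000
C = S_0 * exp(-qT) * N(d1) - K * exp(-rT) * N(d2)
N(d1) = 0.35703396; N(d2) = 0.29068035
C = 10.3600 * 1.00000000 * 0.35703396 - 11.3600 * 0.99277622 * 0.29068035 = 0.4206


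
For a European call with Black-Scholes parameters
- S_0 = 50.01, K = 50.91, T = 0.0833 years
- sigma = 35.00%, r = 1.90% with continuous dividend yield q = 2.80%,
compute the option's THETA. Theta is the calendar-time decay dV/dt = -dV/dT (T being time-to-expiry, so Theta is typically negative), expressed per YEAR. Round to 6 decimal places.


d1 = -0.1334832676; d2 = -0.2344993554
phi(d1) = 0.3954039317; exp(-qT) = 0.9976703179; exp(-rT) = 0.9984185518
Theta = -S*exp(-qT)*phi(d1)*sigma/(2*sqrt(T)) - r*K*exp(-rT)*N(d2) + q*S*exp(-qT)*N(d1)
N(d1) = 0.4469055982; N(d2) = 0.4072986668; sqrt(T) = 0.2886173938
Term 1 = -50.0100 * 0.9976703179 * 0.3954039317 * 0.3500 / (2 * 0.2886173938) = -11.9619074373
Term 2 = -0.0190 * 50.9100 * 0.9984185518 * 0.4072986668 = -0.3933528749
Term 3 = 0.0280 * 50.0100 * 0.9976703179 * 0.4469055982 = 0.6243350724
Theta = -11.9619074373 + (-0.3933528749) + (0.6243350724) = -11.730925

Answer: Theta = -11.730925


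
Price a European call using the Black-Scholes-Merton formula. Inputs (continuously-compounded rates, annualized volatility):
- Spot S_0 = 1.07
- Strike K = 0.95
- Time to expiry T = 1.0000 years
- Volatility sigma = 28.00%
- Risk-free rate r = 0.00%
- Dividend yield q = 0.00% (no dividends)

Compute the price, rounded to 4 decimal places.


d1 = (ln(S/K) + (r - q + 0.5*sigma^2) * T) / (sigma * sqrt(T)) = 0.56482837
d2 = d1 - sigma * sqrt(T) = 0.28482837
exp(-rT) = 1.00000000; exp(-qT) = 1.00000000
C = S_0 * exp(-qT) * N(d1) - K * exp(-rT) * N(d2)
N(d1) = 0.71390474; N(d2) = 0.61211218
C = 1.0700 * 1.00000000 * 0.71390474 - 0.9500 * 1.00000000 * 0.61211218 = 0.1824

Answer: Price = 0.1824


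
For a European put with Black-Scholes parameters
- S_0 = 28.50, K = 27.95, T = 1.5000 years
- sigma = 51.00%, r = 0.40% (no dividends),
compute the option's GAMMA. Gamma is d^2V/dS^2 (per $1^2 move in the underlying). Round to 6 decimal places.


d1 = 0.3531137788; d2 = -0.2715061056
phi(d1) = 0.3748298072; exp(-qT) = 1.0000000000; exp(-rT) = 0.9940179641
Gamma = exp(-qT) * phi(d1) / (S * sigma * sqrt(T)) = 1.0000000000 * 0.3748298072 / (28.5000 * 0.5100 * 1.2247448714) = 0.021056

Answer: Gamma = 0.021056


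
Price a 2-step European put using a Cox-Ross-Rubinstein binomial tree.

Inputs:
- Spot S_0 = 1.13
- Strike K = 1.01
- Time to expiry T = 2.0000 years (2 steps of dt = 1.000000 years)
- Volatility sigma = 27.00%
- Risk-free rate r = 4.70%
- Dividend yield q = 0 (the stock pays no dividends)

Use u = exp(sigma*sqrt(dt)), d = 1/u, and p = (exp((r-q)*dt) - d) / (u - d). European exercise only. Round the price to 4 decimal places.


Answer: Price = V(0,0) = 0.0734

Derivation:
dt = T/N = 1.000000
u = exp(sigma*sqrt(dt)) = 1.309964; d = 1/u = 0.763379
p = (exp((r-q)*dt) - d) / (u - d) = 0.520948
Discount per step: exp(-r*dt) = 0.954087
Stock lattice S(k, i) with i counting down-moves:
  k=0: S(0,0) = 1.1300
  k=1: S(1,0) = 1.4803; S(1,1) = 0.8626
  k=2: S(2,0) = 1.9391; S(2,1) = 1.1300; S(2,2) = 0.6585
Terminal payoffs V(N, i) = max(K - S_T, 0):
  V(2,0) = 0.000000; V(2,1) = 0.000000; V(2,2) = 0.351494
Backward induction: V(k, i) = exp(-r*dt) * [p * V(k+1, i) + (1-p) * V(k+1, i+1)].
  V(1,0) = exp(-r*dt) * [p*0.000000 + (1-p)*0.000000] = 0.000000
  V(1,1) = exp(-r*dt) * [p*0.000000 + (1-p)*0.351494] = 0.160653
  V(0,0) = exp(-r*dt) * [p*0.000000 + (1-p)*0.160653] = 0.073428


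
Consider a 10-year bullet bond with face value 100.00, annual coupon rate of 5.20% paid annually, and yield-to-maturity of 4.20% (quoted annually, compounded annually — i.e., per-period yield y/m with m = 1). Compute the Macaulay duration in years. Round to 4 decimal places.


Coupon per period c = face * coupon_rate / m = 5.200000
Periods per year m = 1; per-period yield y/m = 0.042000
Number of cashflows N = 10
Cashflows (t years, CF_t, discount factor 1/(1+y/m)^(m*t), PV):
  t = 1.0000: CF_t = 5.200000, DF = 0.959693, PV = 4.990403
  t = 2.0000: CF_t = 5.200000, DF = 0.921010, PV = 4.789254
  t = 3.0000: CF_t = 5.200000, DF = 0.883887, PV = 4.596213
  t = 4.0000: CF_t = 5.200000, DF = 0.848260, PV = 4.410953
  t = 5.0000: CF_t = 5.200000, DF = 0.814069, PV = 4.233161
  t = 6.0000: CF_t = 5.200000, DF = 0.781257, PV = 4.062534
  t = 7.0000: CF_t = 5.200000, DF = 0.749766, PV = 3.898785
  t = 8.0000: CF_t = 5.200000, DF = 0.719545, PV = 3.741636
  t = 9.0000: CF_t = 5.200000, DF = 0.690543, PV = 3.590822
  t = 10.0000: CF_t = 105.200000, DF = 0.662709, PV = 69.716977
Price P = sum_t PV_t = 108.030740
Macaulay numerator sum_t t * PV_t:
  t * PV_t at t = 1.0000: 4.990403
  t * PV_t at t = 2.0000: 9.578509
  t * PV_t at t = 3.0000: 13.788640
  t * PV_t at t = 4.0000: 17.643814
  t * PV_t at t = 5.0000: 21.165803
  t * PV_t at t = 6.0000: 24.375205
  t * PV_t at t = 7.0000: 27.291497
  t * PV_t at t = 8.0000: 29.933092
  t * PV_t at t = 9.0000: 32.317398
  t * PV_t at t = 10.0000: 697.169774
Macaulay duration D = (sum_t t * PV_t) / P = 878.254135 / 108.030740 = 8.129669

Answer: Macaulay duration = 8.1297 years


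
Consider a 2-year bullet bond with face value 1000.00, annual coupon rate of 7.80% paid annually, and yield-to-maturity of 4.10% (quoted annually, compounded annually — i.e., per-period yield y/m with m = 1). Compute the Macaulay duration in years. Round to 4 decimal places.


Coupon per period c = face * coupon_rate / m = 78.000000
Periods per year m = 1; per-period yield y/m = 0.041000
Number of cashflows N = 2
Cashflows (t years, CF_t, discount factor 1/(1+y/m)^(m*t), PV):
  t = 1.0000: CF_t = 78.000000, DF = 0.960615, PV = 74.927954
  t = 2.0000: CF_t = 1078.000000, DF = 0.922781, PV = 994.757682
Price P = sum_t PV_t = 1069.685636
Macaulay numerator sum_t t * PV_t:
  t * PV_t at t = 1.0000: 74.927954
  t * PV_t at t = 2.0000: 1989.515365
Macaulay duration D = (sum_t t * PV_t) / P = 2064.443319 / 1069.685636 = 1.929953

Answer: Macaulay duration = 1.9300 years


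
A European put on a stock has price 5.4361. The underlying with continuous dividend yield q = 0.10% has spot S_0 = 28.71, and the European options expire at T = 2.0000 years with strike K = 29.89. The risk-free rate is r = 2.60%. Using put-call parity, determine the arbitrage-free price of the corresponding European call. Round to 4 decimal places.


Put-call parity: C - P = S_0 * exp(-qT) - K * exp(-rT).
S_0 * exp(-qT) = 28.7100 * 0.99800200 = 28.65263738
K * exp(-rT) = 29.8900 * 0.94932887 = 28.37543983
C = P + S*exp(-qT) - K*exp(-rT)
C = 5.4361 + 28.65263738 - 28.37543983 = 5.7133

Answer: Call price = 5.7133


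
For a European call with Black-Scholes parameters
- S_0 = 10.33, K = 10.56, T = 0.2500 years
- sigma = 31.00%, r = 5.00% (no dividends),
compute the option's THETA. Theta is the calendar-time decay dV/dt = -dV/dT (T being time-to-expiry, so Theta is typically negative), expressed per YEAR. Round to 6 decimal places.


d1 = 0.0160742249; d2 = -0.1389257751
phi(d1) = 0.3988907442; exp(-qT) = 1.0000000000; exp(-rT) = 0.9875778005
Theta = -S*exp(-qT)*phi(d1)*sigma/(2*sqrt(T)) - r*K*exp(-rT)*N(d2) + q*S*exp(-qT)*N(d1)
N(d1) = 0.5064124118; N(d2) = 0.4447544014; sqrt(T) = 0.5000000000
Term 1 = -10.3300 * 1.0000000000 * 0.3988907442 * 0.3100 / (2 * 0.5000000000) = -1.2773678302
Term 2 = -0.0500 * 10.5600 * 0.9875778005 * 0.4447544014 = -0.2319132148
Term 3 = 0 (no dividend yield, q = 0)
Theta = -1.2773678302 + (-0.2319132148) + (0.0000000000) = -1.509281

Answer: Theta = -1.509281


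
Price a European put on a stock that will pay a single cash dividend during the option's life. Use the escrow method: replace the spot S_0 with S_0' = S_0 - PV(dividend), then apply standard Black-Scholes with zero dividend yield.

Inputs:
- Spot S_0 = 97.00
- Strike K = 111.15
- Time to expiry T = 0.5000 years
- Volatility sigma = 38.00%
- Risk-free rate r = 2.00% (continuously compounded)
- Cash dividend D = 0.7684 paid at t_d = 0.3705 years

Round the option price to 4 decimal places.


Answer: Price = 19.2602

Derivation:
PV(D) = D * exp(-r * t_d) = 0.7684 * 0.99261739 = 0.76272720
S_0' = S_0 - PV(D) = 97.0000 - 0.76272720 = 96.23727280
d1 = (ln(S_0'/K) + (r + sigma^2/2)*T) / (sigma*sqrt(T)) = -0.36458391
d2 = d1 - sigma*sqrt(T) = -0.63328449
exp(-rT) = 0.99004983
N(-d1) = 0.64228899; N(-d2) = 0.73672606
P = K * exp(-rT) * N(-d2) - S_0' * N(-d1) = 111.1500 * 0.99004983 * 0.73672606 - 96.23727280 * 0.64228899 = 19.2602


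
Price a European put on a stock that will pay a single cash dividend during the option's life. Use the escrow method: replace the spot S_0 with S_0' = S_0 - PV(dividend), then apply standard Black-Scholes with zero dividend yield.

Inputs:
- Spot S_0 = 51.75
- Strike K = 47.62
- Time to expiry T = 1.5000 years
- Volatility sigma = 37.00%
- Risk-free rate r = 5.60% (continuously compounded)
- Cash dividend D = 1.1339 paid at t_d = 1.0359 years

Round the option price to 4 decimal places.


Answer: Price = 5.4467

Derivation:
PV(D) = D * exp(-r * t_d) = 1.1339 * 0.94364013 = 1.06999355
S_0' = S_0 - PV(D) = 51.7500 - 1.06999355 = 50.68000645
d1 = (ln(S_0'/K) + (r + sigma^2/2)*T) / (sigma*sqrt(T)) = 0.54937783
d2 = d1 - sigma*sqrt(T) = 0.09622223
exp(-rT) = 0.91943126
N(-d1) = 0.29137309; N(-d2) = 0.46167204
P = K * exp(-rT) * N(-d2) - S_0' * N(-d1) = 47.6200 * 0.91943126 * 0.46167204 - 50.68000645 * 0.29137309 = 5.4467


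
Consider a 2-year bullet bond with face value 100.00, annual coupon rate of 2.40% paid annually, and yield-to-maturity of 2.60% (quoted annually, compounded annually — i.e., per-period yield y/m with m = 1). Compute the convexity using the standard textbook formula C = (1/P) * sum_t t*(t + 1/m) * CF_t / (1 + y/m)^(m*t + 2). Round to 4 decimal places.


Coupon per period c = face * coupon_rate / m = 2.400000
Periods per year m = 1; per-period yield y/m = 0.026000
Number of cashflows N = 2
Cashflows (t years, CF_t, discount factor 1/(1+y/m)^(m*t), PV):
  t = 1.0000: CF_t = 2.400000, DF = 0.974659, PV = 2.339181
  t = 2.0000: CF_t = 102.400000, DF = 0.949960, PV = 97.275895
Price P = sum_t PV_t = 99.615076
Convexity numerator sum_t t*(t + 1/m) * CF_t / (1+y/m)^(m*t + 2):
  t = 1.0000: term = 4.444257
  t = 2.0000: term = 554.449203
Convexity = (1/P) * sum = 558.893460 / 99.615076 = 5.610531

Answer: Convexity = 5.6105


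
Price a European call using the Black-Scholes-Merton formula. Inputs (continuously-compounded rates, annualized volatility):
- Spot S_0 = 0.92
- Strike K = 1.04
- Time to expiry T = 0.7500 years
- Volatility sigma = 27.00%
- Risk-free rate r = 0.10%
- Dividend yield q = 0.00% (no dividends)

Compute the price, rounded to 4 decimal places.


Answer: Price = 0.0436

Derivation:
d1 = (ln(S/K) + (r - q + 0.5*sigma^2) * T) / (sigma * sqrt(T)) = -0.40420858
d2 = d1 - sigma * sqrt(T) = -0.63803544
exp(-rT) = 0.99925028; exp(-qT) = 1.00000000
C = S_0 * exp(-qT) * N(d1) - K * exp(-rT) * N(d2)
N(d1) = 0.34302967; N(d2) = 0.26172531
C = 0.9200 * 1.00000000 * 0.34302967 - 1.0400 * 0.99925028 * 0.26172531 = 0.0436


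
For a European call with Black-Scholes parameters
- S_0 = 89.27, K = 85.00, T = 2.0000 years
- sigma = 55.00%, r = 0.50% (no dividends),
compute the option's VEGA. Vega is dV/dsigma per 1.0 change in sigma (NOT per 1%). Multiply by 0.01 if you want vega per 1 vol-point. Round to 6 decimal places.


Answer: Vega = 45.208729

Derivation:
d1 = 0.4647802957; d2 = -0.3130371637
phi(d1) = 0.3580978898; exp(-qT) = 1.0000000000; exp(-rT) = 0.9900498337
Vega = S * exp(-qT) * phi(d1) * sqrt(T) = 89.2700 * 1.0000000000 * 0.3580978898 * 1.4142135624 = 45.208729


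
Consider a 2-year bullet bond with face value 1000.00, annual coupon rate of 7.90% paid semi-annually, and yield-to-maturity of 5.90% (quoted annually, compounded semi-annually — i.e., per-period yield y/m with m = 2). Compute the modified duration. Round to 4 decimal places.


Coupon per period c = face * coupon_rate / m = 39.500000
Periods per year m = 2; per-period yield y/m = 0.029500
Number of cashflows N = 4
Cashflows (t years, CF_t, discount factor 1/(1+y/m)^(m*t), PV):
  t = 0.5000: CF_t = 39.500000, DF = 0.971345, PV = 38.368140
  t = 1.0000: CF_t = 39.500000, DF = 0.943512, PV = 37.268713
  t = 1.5000: CF_t = 39.500000, DF = 0.916476, PV = 36.200790
  t = 2.0000: CF_t = 1039.500000, DF = 0.890214, PV = 925.377828
Price P = sum_t PV_t = 1037.215471
First compute Macaulay numerator sum_t t * PV_t:
  t * PV_t at t = 0.5000: 19.184070
  t * PV_t at t = 1.0000: 37.268713
  t * PV_t at t = 1.5000: 54.301184
  t * PV_t at t = 2.0000: 1850.755657
Macaulay duration D = 1961.509624 / 1037.215471 = 1.891130
Modified duration = D / (1 + y/m) = 1.891130 / (1 + 0.029500) = 1.836941

Answer: Modified duration = 1.8369


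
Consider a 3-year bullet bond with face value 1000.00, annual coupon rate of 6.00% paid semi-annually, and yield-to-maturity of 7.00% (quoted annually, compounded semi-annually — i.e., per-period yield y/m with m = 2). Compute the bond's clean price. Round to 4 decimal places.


Coupon per period c = face * coupon_rate / m = 30.000000
Periods per year m = 2; per-period yield y/m = 0.035000
Number of cashflows N = 6
Cashflows (t years, CF_t, discount factor 1/(1+y/m)^(m*t), PV):
  t = 0.5000: CF_t = 30.000000, DF = 0.966184, PV = 28.985507
  t = 1.0000: CF_t = 30.000000, DF = 0.933511, PV = 28.005321
  t = 1.5000: CF_t = 30.000000, DF = 0.901943, PV = 27.058281
  t = 2.0000: CF_t = 30.000000, DF = 0.871442, PV = 26.143267
  t = 2.5000: CF_t = 30.000000, DF = 0.841973, PV = 25.259195
  t = 3.0000: CF_t = 1030.000000, DF = 0.813501, PV = 837.905664
Price P = sum_t PV_t = 973.357235

Answer: Price = 973.3572


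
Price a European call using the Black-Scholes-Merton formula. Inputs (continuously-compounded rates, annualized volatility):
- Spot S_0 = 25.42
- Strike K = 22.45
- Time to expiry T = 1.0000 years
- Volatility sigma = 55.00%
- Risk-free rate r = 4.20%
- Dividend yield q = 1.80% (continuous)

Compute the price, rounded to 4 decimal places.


Answer: Price = 6.9340

Derivation:
d1 = (ln(S/K) + (r - q + 0.5*sigma^2) * T) / (sigma * sqrt(T)) = 0.54453755
d2 = d1 - sigma * sqrt(T) = -0.00546245
exp(-rT) = 0.95886978; exp(-qT) = 0.98216103
C = S_0 * exp(-qT) * N(d1) - K * exp(-rT) * N(d2)
N(d1) = 0.70696419; N(d2) = 0.49782081
C = 25.4200 * 0.98216103 * 0.70696419 - 22.4500 * 0.95886978 * 0.49782081 = 6.9340


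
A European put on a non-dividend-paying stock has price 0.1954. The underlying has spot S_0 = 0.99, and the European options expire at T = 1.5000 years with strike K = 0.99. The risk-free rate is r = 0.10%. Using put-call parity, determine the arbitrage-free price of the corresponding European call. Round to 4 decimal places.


Put-call parity: C - P = S_0 * exp(-qT) - K * exp(-rT).
S_0 * exp(-qT) = 0.9900 * 1.00000000 = 0.99000000
K * exp(-rT) = 0.9900 * 0.99850112 = 0.98851611
C = P + S*exp(-qT) - K*exp(-rT)
C = 0.1954 + 0.99000000 - 0.98851611 = 0.1969

Answer: Call price = 0.1969


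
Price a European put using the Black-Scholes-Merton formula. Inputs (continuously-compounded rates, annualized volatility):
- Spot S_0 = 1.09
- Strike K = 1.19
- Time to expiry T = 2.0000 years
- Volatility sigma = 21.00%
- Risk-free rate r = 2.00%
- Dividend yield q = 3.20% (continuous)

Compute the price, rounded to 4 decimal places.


d1 = (ln(S/K) + (r - q + 0.5*sigma^2) * T) / (sigma * sqrt(T)) = -0.22787564
d2 = d1 - sigma * sqrt(T) = -0.52486048
exp(-rT) = 0.96078944; exp(-qT) = 0.93800500
P = K * exp(-rT) * N(-d2) - S_0 * exp(-qT) * N(-d1)
N(-d1) = 0.59012854; N(-d2) = 0.70015991
P = 1.1900 * 0.96078944 * 0.70015991 - 1.0900 * 0.93800500 * 0.59012854 = 0.1972

Answer: Price = 0.1972


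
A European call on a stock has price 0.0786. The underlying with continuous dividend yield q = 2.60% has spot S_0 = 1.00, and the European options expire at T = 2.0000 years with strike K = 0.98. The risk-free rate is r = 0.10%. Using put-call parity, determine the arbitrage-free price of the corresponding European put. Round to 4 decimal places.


Put-call parity: C - P = S_0 * exp(-qT) - K * exp(-rT).
S_0 * exp(-qT) = 1.0000 * 0.94932887 = 0.94932887
K * exp(-rT) = 0.9800 * 0.99800200 = 0.97804196
P = C - S*exp(-qT) + K*exp(-rT)
P = 0.0786 - 0.94932887 + 0.97804196 = 0.1073

Answer: Put price = 0.1073


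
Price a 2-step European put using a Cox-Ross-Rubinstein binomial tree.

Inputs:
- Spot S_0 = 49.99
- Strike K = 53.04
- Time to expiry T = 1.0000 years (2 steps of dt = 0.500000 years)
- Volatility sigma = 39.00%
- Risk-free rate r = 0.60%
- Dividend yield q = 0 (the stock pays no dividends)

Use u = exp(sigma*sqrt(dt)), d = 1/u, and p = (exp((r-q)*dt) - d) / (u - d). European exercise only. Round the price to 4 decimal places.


Answer: Price = V(0,0) = 9.1335

Derivation:
dt = T/N = 0.500000
u = exp(sigma*sqrt(dt)) = 1.317547; d = 1/u = 0.758986
p = (exp((r-q)*dt) - d) / (u - d) = 0.436870
Discount per step: exp(-r*dt) = 0.997004
Stock lattice S(k, i) with i counting down-moves:
  k=0: S(0,0) = 49.9900
  k=1: S(1,0) = 65.8642; S(1,1) = 37.9417
  k=2: S(2,0) = 86.7791; S(2,1) = 49.9900; S(2,2) = 28.7972
Terminal payoffs V(N, i) = max(K - S_T, 0):
  V(2,0) = 0.000000; V(2,1) = 3.050000; V(2,2) = 24.242756
Backward induction: V(k, i) = exp(-r*dt) * [p * V(k+1, i) + (1-p) * V(k+1, i+1)].
  V(1,0) = exp(-r*dt) * [p*0.000000 + (1-p)*3.050000] = 1.712402
  V(1,1) = exp(-r*dt) * [p*3.050000 + (1-p)*24.242756] = 14.939397
  V(0,0) = exp(-r*dt) * [p*1.712402 + (1-p)*14.939397] = 9.133482


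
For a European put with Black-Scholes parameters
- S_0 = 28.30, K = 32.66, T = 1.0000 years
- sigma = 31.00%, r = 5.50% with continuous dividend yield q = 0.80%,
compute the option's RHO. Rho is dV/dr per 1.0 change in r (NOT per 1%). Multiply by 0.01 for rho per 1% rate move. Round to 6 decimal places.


Answer: Rho = -20.997204

Derivation:
d1 = -0.1556105900; d2 = -0.4656105900
phi(d1) = 0.3941412777; exp(-qT) = 0.9920319148; exp(-rT) = 0.9464851480
N(-d2) = 0.6792528693
Rho = -K*T*exp(-rT)*N(-d2) = -32.6600 * 1.0000 * 0.9464851480 * 0.6792528693 = -20.997204


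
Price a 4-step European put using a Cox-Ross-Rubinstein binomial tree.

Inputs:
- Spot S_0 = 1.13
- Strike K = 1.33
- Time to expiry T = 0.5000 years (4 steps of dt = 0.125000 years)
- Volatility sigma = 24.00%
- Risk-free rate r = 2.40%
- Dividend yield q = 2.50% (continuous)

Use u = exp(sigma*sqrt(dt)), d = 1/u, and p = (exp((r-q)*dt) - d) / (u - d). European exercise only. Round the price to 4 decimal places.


dt = T/N = 0.125000
u = exp(sigma*sqrt(dt)) = 1.088557; d = 1/u = 0.918647
p = (exp((r-q)*dt) - d) / (u - d) = 0.478064
Discount per step: exp(-r*dt) = 0.997004
Stock lattice S(k, i) with i counting down-moves:
  k=0: S(0,0) = 1.1300
  k=1: S(1,0) = 1.2301; S(1,1) = 1.0381
  k=2: S(2,0) = 1.3390; S(2,1) = 1.1300; S(2,2) = 0.9536
  k=3: S(3,0) = 1.4576; S(3,1) = 1.2301; S(3,2) = 1.0381; S(3,3) = 0.8760
  k=4: S(4,0) = 1.5867; S(4,1) = 1.3390; S(4,2) = 1.1300; S(4,3) = 0.9536; S(4,4) = 0.8048
Terminal payoffs V(N, i) = max(K - S_T, 0):
  V(4,0) = 0.000000; V(4,1) = 0.000000; V(4,2) = 0.200000; V(4,3) = 0.376378; V(4,4) = 0.525226
Backward induction: V(k, i) = exp(-r*dt) * [p * V(k+1, i) + (1-p) * V(k+1, i+1)].
  V(3,0) = exp(-r*dt) * [p*0.000000 + (1-p)*0.000000] = 0.000000
  V(3,1) = exp(-r*dt) * [p*0.000000 + (1-p)*0.200000] = 0.104075
  V(3,2) = exp(-r*dt) * [p*0.200000 + (1-p)*0.376378] = 0.291183
  V(3,3) = exp(-r*dt) * [p*0.376378 + (1-p)*0.525226] = 0.452707
  V(2,0) = exp(-r*dt) * [p*0.000000 + (1-p)*0.104075] = 0.054158
  V(2,1) = exp(-r*dt) * [p*0.104075 + (1-p)*0.291183] = 0.201129
  V(2,2) = exp(-r*dt) * [p*0.291183 + (1-p)*0.452707] = 0.374364
  V(1,0) = exp(-r*dt) * [p*0.054158 + (1-p)*0.201129] = 0.130475
  V(1,1) = exp(-r*dt) * [p*0.201129 + (1-p)*0.374364] = 0.290673
  V(0,0) = exp(-r*dt) * [p*0.130475 + (1-p)*0.290673] = 0.213447

Answer: Price = V(0,0) = 0.2134


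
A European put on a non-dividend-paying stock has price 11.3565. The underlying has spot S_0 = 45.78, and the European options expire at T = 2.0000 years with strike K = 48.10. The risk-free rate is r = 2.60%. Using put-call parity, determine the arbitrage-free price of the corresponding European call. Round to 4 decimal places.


Put-call parity: C - P = S_0 * exp(-qT) - K * exp(-rT).
S_0 * exp(-qT) = 45.7800 * 1.00000000 = 45.78000000
K * exp(-rT) = 48.1000 * 0.94932887 = 45.66271850
C = P + S*exp(-qT) - K*exp(-rT)
C = 11.3565 + 45.78000000 - 45.66271850 = 11.4738

Answer: Call price = 11.4738


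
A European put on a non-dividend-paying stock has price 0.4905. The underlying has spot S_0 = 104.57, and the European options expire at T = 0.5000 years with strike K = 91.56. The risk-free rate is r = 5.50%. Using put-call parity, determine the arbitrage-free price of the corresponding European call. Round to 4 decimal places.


Answer: Call price = 15.9841

Derivation:
Put-call parity: C - P = S_0 * exp(-qT) - K * exp(-rT).
S_0 * exp(-qT) = 104.5700 * 1.00000000 = 104.57000000
K * exp(-rT) = 91.5600 * 0.97287468 = 89.07640593
C = P + S*exp(-qT) - K*exp(-rT)
C = 0.4905 + 104.57000000 - 89.07640593 = 15.9841


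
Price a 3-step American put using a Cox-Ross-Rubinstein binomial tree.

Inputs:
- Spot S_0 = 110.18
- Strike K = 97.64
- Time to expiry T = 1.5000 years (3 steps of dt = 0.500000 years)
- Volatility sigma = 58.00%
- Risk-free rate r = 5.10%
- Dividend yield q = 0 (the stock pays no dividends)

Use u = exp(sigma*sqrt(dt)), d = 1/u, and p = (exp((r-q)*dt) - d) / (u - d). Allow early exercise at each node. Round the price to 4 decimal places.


dt = T/N = 0.500000
u = exp(sigma*sqrt(dt)) = 1.507002; d = 1/u = 0.663569
p = (exp((r-q)*dt) - d) / (u - d) = 0.429505
Discount per step: exp(-r*dt) = 0.974822
Stock lattice S(k, i) with i counting down-moves:
  k=0: S(0,0) = 110.1800
  k=1: S(1,0) = 166.0414; S(1,1) = 73.1121
  k=2: S(2,0) = 250.2247; S(2,1) = 110.1800; S(2,2) = 48.5149
  k=3: S(3,0) = 377.0890; S(3,1) = 166.0414; S(3,2) = 73.1121; S(3,3) = 32.1930
Terminal payoffs V(N, i) = max(K - S_T, 0):
  V(3,0) = 0.000000; V(3,1) = 0.000000; V(3,2) = 24.527931; V(3,3) = 65.446982
Backward induction: V(k, i) = exp(-r*dt) * [p * V(k+1, i) + (1-p) * V(k+1, i+1)]; then take max(V_cont, immediate exercise) for American.
  V(2,0) = exp(-r*dt) * [p*0.000000 + (1-p)*0.000000] = 0.000000; exercise = 0.000000; V(2,0) = max -> 0.000000
  V(2,1) = exp(-r*dt) * [p*0.000000 + (1-p)*24.527931] = 13.640743; exercise = 0.000000; V(2,1) = max -> 13.640743
  V(2,2) = exp(-r*dt) * [p*24.527931 + (1-p)*65.446982] = 46.666730; exercise = 49.125073; V(2,2) = max -> 49.125073
  V(1,0) = exp(-r*dt) * [p*0.000000 + (1-p)*13.640743] = 7.586041; exercise = 0.000000; V(1,0) = max -> 7.586041
  V(1,1) = exp(-r*dt) * [p*13.640743 + (1-p)*49.125073] = 33.031239; exercise = 24.527931; V(1,1) = max -> 33.031239
  V(0,0) = exp(-r*dt) * [p*7.586041 + (1-p)*33.031239] = 21.545906; exercise = 0.000000; V(0,0) = max -> 21.545906

Answer: Price = V(0,0) = 21.5459


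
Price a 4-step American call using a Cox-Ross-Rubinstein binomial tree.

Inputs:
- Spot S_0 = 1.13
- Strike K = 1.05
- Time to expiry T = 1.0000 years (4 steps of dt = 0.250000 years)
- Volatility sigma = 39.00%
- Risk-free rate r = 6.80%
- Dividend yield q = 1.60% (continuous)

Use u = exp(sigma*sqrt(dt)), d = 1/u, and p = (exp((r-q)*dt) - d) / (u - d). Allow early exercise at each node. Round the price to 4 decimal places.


dt = T/N = 0.250000
u = exp(sigma*sqrt(dt)) = 1.215311; d = 1/u = 0.822835
p = (exp((r-q)*dt) - d) / (u - d) = 0.484743
Discount per step: exp(-r*dt) = 0.983144
Stock lattice S(k, i) with i counting down-moves:
  k=0: S(0,0) = 1.1300
  k=1: S(1,0) = 1.3733; S(1,1) = 0.9298
  k=2: S(2,0) = 1.6690; S(2,1) = 1.1300; S(2,2) = 0.7651
  k=3: S(3,0) = 2.0283; S(3,1) = 1.3733; S(3,2) = 0.9298; S(3,3) = 0.6295
  k=4: S(4,0) = 2.4651; S(4,1) = 1.6690; S(4,2) = 1.1300; S(4,3) = 0.7651; S(4,4) = 0.5180
Terminal payoffs V(N, i) = max(S_T - K, 0):
  V(4,0) = 1.415064; V(4,1) = 0.618988; V(4,2) = 0.080000; V(4,3) = 0.000000; V(4,4) = 0.000000
Backward induction: V(k, i) = exp(-r*dt) * [p * V(k+1, i) + (1-p) * V(k+1, i+1)]; then take max(V_cont, immediate exercise) for American.
  V(3,0) = exp(-r*dt) * [p*1.415064 + (1-p)*0.618988] = 0.987942; exercise = 0.978340; V(3,0) = max -> 0.987942
  V(3,1) = exp(-r*dt) * [p*0.618988 + (1-p)*0.080000] = 0.335518; exercise = 0.323301; V(3,1) = max -> 0.335518
  V(3,2) = exp(-r*dt) * [p*0.080000 + (1-p)*0.000000] = 0.038126; exercise = 0.000000; V(3,2) = max -> 0.038126
  V(3,3) = exp(-r*dt) * [p*0.000000 + (1-p)*0.000000] = 0.000000; exercise = 0.000000; V(3,3) = max -> 0.000000
  V(2,0) = exp(-r*dt) * [p*0.987942 + (1-p)*0.335518] = 0.640790; exercise = 0.618988; V(2,0) = max -> 0.640790
  V(2,1) = exp(-r*dt) * [p*0.335518 + (1-p)*0.038126] = 0.179212; exercise = 0.080000; V(2,1) = max -> 0.179212
  V(2,2) = exp(-r*dt) * [p*0.038126 + (1-p)*0.000000] = 0.018170; exercise = 0.000000; V(2,2) = max -> 0.018170
  V(1,0) = exp(-r*dt) * [p*0.640790 + (1-p)*0.179212] = 0.396166; exercise = 0.323301; V(1,0) = max -> 0.396166
  V(1,1) = exp(-r*dt) * [p*0.179212 + (1-p)*0.018170] = 0.094612; exercise = 0.000000; V(1,1) = max -> 0.094612
  V(0,0) = exp(-r*dt) * [p*0.396166 + (1-p)*0.094612] = 0.236729; exercise = 0.080000; V(0,0) = max -> 0.236729

Answer: Price = V(0,0) = 0.2367


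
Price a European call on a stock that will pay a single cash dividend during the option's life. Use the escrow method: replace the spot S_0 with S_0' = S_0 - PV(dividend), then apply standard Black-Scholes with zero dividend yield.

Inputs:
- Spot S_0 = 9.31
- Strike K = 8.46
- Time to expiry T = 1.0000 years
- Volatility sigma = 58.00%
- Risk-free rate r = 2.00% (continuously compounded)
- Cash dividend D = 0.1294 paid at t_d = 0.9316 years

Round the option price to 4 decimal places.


PV(D) = D * exp(-r * t_d) = 0.1294 * 0.98154050 = 0.12701134
S_0' = S_0 - PV(D) = 9.3100 - 0.12701134 = 9.18298866
d1 = (ln(S_0'/K) + (r + sigma^2/2)*T) / (sigma*sqrt(T)) = 0.46586817
d2 = d1 - sigma*sqrt(T) = -0.11413183
exp(-rT) = 0.98019867
N(d1) = 0.67934507; N(d2) = 0.45456665
C = S_0' * N(d1) - K * exp(-rT) * N(d2) = 9.18298866 * 0.67934507 - 8.4600 * 0.98019867 * 0.45456665 = 2.4689

Answer: Price = 2.4689


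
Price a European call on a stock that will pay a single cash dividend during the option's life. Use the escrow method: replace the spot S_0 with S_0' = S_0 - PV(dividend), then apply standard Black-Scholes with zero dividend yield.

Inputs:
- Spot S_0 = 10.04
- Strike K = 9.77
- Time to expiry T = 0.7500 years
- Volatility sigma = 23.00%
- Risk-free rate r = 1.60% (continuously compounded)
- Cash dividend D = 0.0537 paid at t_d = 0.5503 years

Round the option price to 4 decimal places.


Answer: Price = 0.9570

Derivation:
PV(D) = D * exp(-r * t_d) = 0.0537 * 0.99123385 = 0.05322926
S_0' = S_0 - PV(D) = 10.0400 - 0.05322926 = 9.98677074
d1 = (ln(S_0'/K) + (r + sigma^2/2)*T) / (sigma*sqrt(T)) = 0.27001078
d2 = d1 - sigma*sqrt(T) = 0.07082494
exp(-rT) = 0.98807171
N(d1) = 0.60642402; N(d2) = 0.52823146
C = S_0' * N(d1) - K * exp(-rT) * N(d2) = 9.98677074 * 0.60642402 - 9.7700 * 0.98807171 * 0.52823146 = 0.9570


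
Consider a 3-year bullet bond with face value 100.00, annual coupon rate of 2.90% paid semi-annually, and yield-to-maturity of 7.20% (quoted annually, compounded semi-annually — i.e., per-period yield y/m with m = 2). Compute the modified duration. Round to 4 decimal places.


Coupon per period c = face * coupon_rate / m = 1.450000
Periods per year m = 2; per-period yield y/m = 0.036000
Number of cashflows N = 6
Cashflows (t years, CF_t, discount factor 1/(1+y/m)^(m*t), PV):
  t = 0.5000: CF_t = 1.450000, DF = 0.965251, PV = 1.399614
  t = 1.0000: CF_t = 1.450000, DF = 0.931709, PV = 1.350979
  t = 1.5000: CF_t = 1.450000, DF = 0.899333, PV = 1.304033
  t = 2.0000: CF_t = 1.450000, DF = 0.868082, PV = 1.258720
  t = 2.5000: CF_t = 1.450000, DF = 0.837917, PV = 1.214980
  t = 3.0000: CF_t = 101.450000, DF = 0.808801, PV = 82.052821
Price P = sum_t PV_t = 88.581147
First compute Macaulay numerator sum_t t * PV_t:
  t * PV_t at t = 0.5000: 0.699807
  t * PV_t at t = 1.0000: 1.350979
  t * PV_t at t = 1.5000: 1.956050
  t * PV_t at t = 2.0000: 2.517439
  t * PV_t at t = 2.5000: 3.037451
  t * PV_t at t = 3.0000: 246.158464
Macaulay duration D = 255.720190 / 88.581147 = 2.886847
Modified duration = D / (1 + y/m) = 2.886847 / (1 + 0.036000) = 2.786532

Answer: Modified duration = 2.7865


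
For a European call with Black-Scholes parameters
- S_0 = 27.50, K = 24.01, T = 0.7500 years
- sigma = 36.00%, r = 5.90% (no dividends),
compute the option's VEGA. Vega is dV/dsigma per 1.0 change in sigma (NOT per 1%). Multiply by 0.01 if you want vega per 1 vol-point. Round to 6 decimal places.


Answer: Vega = 7.262112

Derivation:
d1 = 0.7331244860; d2 = 0.4213553406
phi(d1) = 0.3049296181; exp(-qT) = 1.0000000000; exp(-rT) = 0.9567147489
Vega = S * exp(-qT) * phi(d1) * sqrt(T) = 27.5000 * 1.0000000000 * 0.3049296181 * 0.8660254038 = 7.262112


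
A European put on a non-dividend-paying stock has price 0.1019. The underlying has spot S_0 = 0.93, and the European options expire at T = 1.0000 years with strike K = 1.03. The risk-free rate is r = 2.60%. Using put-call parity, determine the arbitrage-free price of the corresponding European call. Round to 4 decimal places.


Put-call parity: C - P = S_0 * exp(-qT) - K * exp(-rT).
S_0 * exp(-qT) = 0.9300 * 1.00000000 = 0.93000000
K * exp(-rT) = 1.0300 * 0.97433509 = 1.00356514
C = P + S*exp(-qT) - K*exp(-rT)
C = 0.1019 + 0.93000000 - 1.00356514 = 0.0283

Answer: Call price = 0.0283


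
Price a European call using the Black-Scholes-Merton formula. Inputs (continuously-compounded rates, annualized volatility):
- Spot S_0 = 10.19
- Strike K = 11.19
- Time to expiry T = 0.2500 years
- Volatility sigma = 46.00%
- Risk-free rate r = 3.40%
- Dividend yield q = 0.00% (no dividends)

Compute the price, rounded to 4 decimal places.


Answer: Price = 0.5874

Derivation:
d1 = (ln(S/K) + (r - q + 0.5*sigma^2) * T) / (sigma * sqrt(T)) = -0.25505946
d2 = d1 - sigma * sqrt(T) = -0.48505946
exp(-rT) = 0.99153602; exp(-qT) = 1.00000000
C = S_0 * exp(-qT) * N(d1) - K * exp(-rT) * N(d2)
N(d1) = 0.39933859; N(d2) = 0.31381709
C = 10.1900 * 1.00000000 * 0.39933859 - 11.1900 * 0.99153602 * 0.31381709 = 0.5874


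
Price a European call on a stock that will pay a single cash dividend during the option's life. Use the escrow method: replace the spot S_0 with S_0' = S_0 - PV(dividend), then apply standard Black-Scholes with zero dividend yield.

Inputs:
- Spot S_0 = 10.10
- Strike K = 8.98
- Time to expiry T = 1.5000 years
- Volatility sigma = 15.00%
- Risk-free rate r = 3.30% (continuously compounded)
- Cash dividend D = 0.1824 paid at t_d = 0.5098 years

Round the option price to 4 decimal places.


PV(D) = D * exp(-r * t_d) = 0.1824 * 0.98331732 = 0.17935708
S_0' = S_0 - PV(D) = 10.1000 - 0.17935708 = 9.92064292
d1 = (ln(S_0'/K) + (r + sigma^2/2)*T) / (sigma*sqrt(T)) = 0.90355062
d2 = d1 - sigma*sqrt(T) = 0.71983888
exp(-rT) = 0.95170516
N(d1) = 0.81688313; N(d2) = 0.76418790
C = S_0' * N(d1) - K * exp(-rT) * N(d2) = 9.92064292 * 0.81688313 - 8.9800 * 0.95170516 * 0.76418790 = 1.5730

Answer: Price = 1.5730


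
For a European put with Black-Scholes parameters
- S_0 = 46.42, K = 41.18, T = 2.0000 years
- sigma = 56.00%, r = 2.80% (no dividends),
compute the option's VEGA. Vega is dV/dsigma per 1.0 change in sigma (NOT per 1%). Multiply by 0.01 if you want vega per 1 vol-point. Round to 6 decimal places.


Answer: Vega = 21.637871

Derivation:
d1 = 0.6179326602; d2 = -0.1740269348
phi(d1) = 0.3296054587; exp(-qT) = 1.0000000000; exp(-rT) = 0.9455391359
Vega = S * exp(-qT) * phi(d1) * sqrt(T) = 46.4200 * 1.0000000000 * 0.3296054587 * 1.4142135624 = 21.637871


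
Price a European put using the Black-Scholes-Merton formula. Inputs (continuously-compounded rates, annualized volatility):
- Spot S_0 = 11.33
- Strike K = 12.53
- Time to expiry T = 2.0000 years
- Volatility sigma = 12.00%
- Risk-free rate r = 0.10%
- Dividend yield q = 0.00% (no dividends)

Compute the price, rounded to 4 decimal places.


d1 = (ln(S/K) + (r - q + 0.5*sigma^2) * T) / (sigma * sqrt(T)) = -0.49657572
d2 = d1 - sigma * sqrt(T) = -0.66628135
exp(-rT) = 0.99800200; exp(-qT) = 1.00000000
P = K * exp(-rT) * N(-d2) - S_0 * exp(-qT) * N(-d1)
N(-d1) = 0.69025586; N(-d2) = 0.74738436
P = 12.5300 * 0.99800200 * 0.74738436 - 11.3300 * 1.00000000 * 0.69025586 = 1.5254

Answer: Price = 1.5254


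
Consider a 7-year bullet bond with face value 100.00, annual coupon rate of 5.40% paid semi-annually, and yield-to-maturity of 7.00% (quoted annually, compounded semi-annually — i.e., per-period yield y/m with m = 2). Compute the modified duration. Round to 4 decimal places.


Answer: Modified duration = 5.6619

Derivation:
Coupon per period c = face * coupon_rate / m = 2.700000
Periods per year m = 2; per-period yield y/m = 0.035000
Number of cashflows N = 14
Cashflows (t years, CF_t, discount factor 1/(1+y/m)^(m*t), PV):
  t = 0.5000: CF_t = 2.700000, DF = 0.966184, PV = 2.608696
  t = 1.0000: CF_t = 2.700000, DF = 0.933511, PV = 2.520479
  t = 1.5000: CF_t = 2.700000, DF = 0.901943, PV = 2.435245
  t = 2.0000: CF_t = 2.700000, DF = 0.871442, PV = 2.352894
  t = 2.5000: CF_t = 2.700000, DF = 0.841973, PV = 2.273328
  t = 3.0000: CF_t = 2.700000, DF = 0.813501, PV = 2.196452
  t = 3.5000: CF_t = 2.700000, DF = 0.785991, PV = 2.122176
  t = 4.0000: CF_t = 2.700000, DF = 0.759412, PV = 2.050411
  t = 4.5000: CF_t = 2.700000, DF = 0.733731, PV = 1.981074
  t = 5.0000: CF_t = 2.700000, DF = 0.708919, PV = 1.914081
  t = 5.5000: CF_t = 2.700000, DF = 0.684946, PV = 1.849353
  t = 6.0000: CF_t = 2.700000, DF = 0.661783, PV = 1.786815
  t = 6.5000: CF_t = 2.700000, DF = 0.639404, PV = 1.726391
  t = 7.0000: CF_t = 102.700000, DF = 0.617782, PV = 63.446190
Price P = sum_t PV_t = 91.263584
First compute Macaulay numerator sum_t t * PV_t:
  t * PV_t at t = 0.5000: 1.304348
  t * PV_t at t = 1.0000: 2.520479
  t * PV_t at t = 1.5000: 3.652868
  t * PV_t at t = 2.0000: 4.705788
  t * PV_t at t = 2.5000: 5.683319
  t * PV_t at t = 3.0000: 6.589355
  t * PV_t at t = 3.5000: 7.427615
  t * PV_t at t = 4.0000: 8.201645
  t * PV_t at t = 4.5000: 8.914831
  t * PV_t at t = 5.0000: 9.570404
  t * PV_t at t = 5.5000: 10.171444
  t * PV_t at t = 6.0000: 10.720889
  t * PV_t at t = 6.5000: 11.221543
  t * PV_t at t = 7.0000: 444.123329
Macaulay duration D = 534.807857 / 91.263584 = 5.860036
Modified duration = D / (1 + y/m) = 5.860036 / (1 + 0.035000) = 5.661870
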